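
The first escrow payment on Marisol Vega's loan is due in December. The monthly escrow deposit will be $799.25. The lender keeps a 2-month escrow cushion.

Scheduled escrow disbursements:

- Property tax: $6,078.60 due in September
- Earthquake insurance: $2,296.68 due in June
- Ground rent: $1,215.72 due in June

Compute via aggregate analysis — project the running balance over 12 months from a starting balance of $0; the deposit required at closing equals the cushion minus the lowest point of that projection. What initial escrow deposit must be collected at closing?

Cushion = 2 × $799.25 = $1,598.50
Trial balance (start $0, +$799.25 each month, − disbursements):
  Dec: +$799.25 → $799.25
  Jan: +$799.25 → $1,598.50
  Feb: +$799.25 → $2,397.75
  Mar: +$799.25 → $3,197.00
  Apr: +$799.25 → $3,996.25
  May: +$799.25 → $4,795.50
  Jun: +$799.25 − $3,512.40 → $2,082.35
  Jul: +$799.25 → $2,881.60
  Aug: +$799.25 → $3,680.85
  Sep: +$799.25 − $6,078.60 → -$1,598.50
  Oct: +$799.25 → -$799.25
  Nov: +$799.25 → $0.00
Lowest trial balance = -$1,598.50 (Sep)
Initial deposit = cushion − low point = $1,598.50 − (-$1,598.50) = $3,197.00

$3,197.00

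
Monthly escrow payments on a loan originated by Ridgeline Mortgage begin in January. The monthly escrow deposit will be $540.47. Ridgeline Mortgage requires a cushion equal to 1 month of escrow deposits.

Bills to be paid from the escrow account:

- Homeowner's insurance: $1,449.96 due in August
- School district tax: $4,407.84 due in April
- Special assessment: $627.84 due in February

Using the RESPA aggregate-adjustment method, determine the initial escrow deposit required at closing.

Cushion = 1 × $540.47 = $540.47
Trial balance (start $0, +$540.47 each month, − disbursements):
  Jan: +$540.47 → $540.47
  Feb: +$540.47 − $627.84 → $453.10
  Mar: +$540.47 → $993.57
  Apr: +$540.47 − $4,407.84 → -$2,873.80
  May: +$540.47 → -$2,333.33
  Jun: +$540.47 → -$1,792.86
  Jul: +$540.47 → -$1,252.39
  Aug: +$540.47 − $1,449.96 → -$2,161.88
  Sep: +$540.47 → -$1,621.41
  Oct: +$540.47 → -$1,080.94
  Nov: +$540.47 → -$540.47
  Dec: +$540.47 → $0.00
Lowest trial balance = -$2,873.80 (Apr)
Initial deposit = cushion − low point = $540.47 − (-$2,873.80) = $3,414.27

$3,414.27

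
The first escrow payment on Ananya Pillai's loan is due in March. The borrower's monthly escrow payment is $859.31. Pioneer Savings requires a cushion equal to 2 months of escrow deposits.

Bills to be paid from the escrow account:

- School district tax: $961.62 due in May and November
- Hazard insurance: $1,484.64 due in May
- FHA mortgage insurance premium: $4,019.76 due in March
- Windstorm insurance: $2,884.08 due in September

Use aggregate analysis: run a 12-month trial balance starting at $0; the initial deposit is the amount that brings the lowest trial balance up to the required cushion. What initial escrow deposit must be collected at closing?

Cushion = 2 × $859.31 = $1,718.62
Trial balance (start $0, +$859.31 each month, − disbursements):
  Mar: +$859.31 − $4,019.76 → -$3,160.45
  Apr: +$859.31 → -$2,301.14
  May: +$859.31 − $2,446.26 → -$3,888.09
  Jun: +$859.31 → -$3,028.78
  Jul: +$859.31 → -$2,169.47
  Aug: +$859.31 → -$1,310.16
  Sep: +$859.31 − $2,884.08 → -$3,334.93
  Oct: +$859.31 → -$2,475.62
  Nov: +$859.31 − $961.62 → -$2,577.93
  Dec: +$859.31 → -$1,718.62
  Jan: +$859.31 → -$859.31
  Feb: +$859.31 → $0.00
Lowest trial balance = -$3,888.09 (May)
Initial deposit = cushion − low point = $1,718.62 − (-$3,888.09) = $5,606.71

$5,606.71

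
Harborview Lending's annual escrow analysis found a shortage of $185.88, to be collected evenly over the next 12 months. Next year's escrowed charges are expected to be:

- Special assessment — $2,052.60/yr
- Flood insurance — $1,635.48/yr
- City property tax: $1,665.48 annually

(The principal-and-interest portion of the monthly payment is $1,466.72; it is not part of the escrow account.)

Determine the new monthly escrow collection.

Special assessment: $2,052.60/yr
Flood insurance: $1,635.48/yr
City property tax: $1,665.48/yr
Yearly total = $2,052.60 + $1,635.48 + $1,665.48 = $5,353.56
Per month = $5,353.56 / 12 = $446.13
Shortage per month = $185.88 / 12 = $15.49
Adjusted monthly = $446.13 + $15.49 = $461.62

$461.62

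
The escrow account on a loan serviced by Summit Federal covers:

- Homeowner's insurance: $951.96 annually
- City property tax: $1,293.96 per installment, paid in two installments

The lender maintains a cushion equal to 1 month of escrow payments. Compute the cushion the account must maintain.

Homeowner's insurance — $951.96/yr
City property tax — $1,293.96 × 2 = $2,587.92/yr
Total annual escrow = $951.96 + $2,587.92 = $3,539.88
Monthly = $3,539.88 / 12 = $294.99
Required cushion = 1 × $294.99 = $294.99

$294.99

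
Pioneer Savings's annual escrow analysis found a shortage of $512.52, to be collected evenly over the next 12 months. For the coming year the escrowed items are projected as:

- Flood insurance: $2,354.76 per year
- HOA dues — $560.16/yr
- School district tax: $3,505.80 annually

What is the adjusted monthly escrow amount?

$577.77

Flood insurance: $2,354.76 per year
HOA dues: $560.16 per year
School district tax: $3,505.80 per year
Total annual escrow = $6,420.72
Monthly = $6,420.72 / 12 = $535.06
Shortage spread = $512.52 ÷ 12 = $42.71/mo
Adjusted monthly = $535.06 + $42.71 = $577.77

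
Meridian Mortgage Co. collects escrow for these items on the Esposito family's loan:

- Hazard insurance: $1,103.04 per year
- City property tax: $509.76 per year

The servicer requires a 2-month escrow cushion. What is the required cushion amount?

Hazard insurance — $1,103.04 per year
City property tax — $509.76 per year
Annual escrow total = $1,612.80
Per month = $1,612.80 / 12 = $134.40
Cushion = 2 × $134.40 = $268.80

$268.80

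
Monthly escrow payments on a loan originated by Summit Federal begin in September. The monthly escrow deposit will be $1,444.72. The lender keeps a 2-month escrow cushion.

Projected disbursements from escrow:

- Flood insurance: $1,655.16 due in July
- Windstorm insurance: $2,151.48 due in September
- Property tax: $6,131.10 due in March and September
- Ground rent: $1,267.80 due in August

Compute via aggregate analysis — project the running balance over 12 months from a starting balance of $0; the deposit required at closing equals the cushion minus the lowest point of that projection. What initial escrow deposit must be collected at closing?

Cushion = 2 × $1,444.72 = $2,889.44
Trial balance (start $0, +$1,444.72 each month, − disbursements):
  Sep: +$1,444.72 − $8,282.58 → -$6,837.86
  Oct: +$1,444.72 → -$5,393.14
  Nov: +$1,444.72 → -$3,948.42
  Dec: +$1,444.72 → -$2,503.70
  Jan: +$1,444.72 → -$1,058.98
  Feb: +$1,444.72 → $385.74
  Mar: +$1,444.72 − $6,131.10 → -$4,300.64
  Apr: +$1,444.72 → -$2,855.92
  May: +$1,444.72 → -$1,411.20
  Jun: +$1,444.72 → $33.52
  Jul: +$1,444.72 − $1,655.16 → -$176.92
  Aug: +$1,444.72 − $1,267.80 → $0.00
Lowest trial balance = -$6,837.86 (Sep)
Initial deposit = cushion − low point = $2,889.44 − (-$6,837.86) = $9,727.30

$9,727.30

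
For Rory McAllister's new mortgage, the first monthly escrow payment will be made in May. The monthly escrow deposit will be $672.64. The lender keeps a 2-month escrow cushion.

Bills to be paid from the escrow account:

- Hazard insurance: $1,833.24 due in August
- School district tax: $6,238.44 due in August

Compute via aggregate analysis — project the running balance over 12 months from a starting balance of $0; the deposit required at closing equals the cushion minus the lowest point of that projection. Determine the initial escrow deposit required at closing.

$6,726.40

Cushion = 2 × $672.64 = $1,345.28
Trial balance (start $0, +$672.64 each month, − disbursements):
  May: +$672.64 → $672.64
  Jun: +$672.64 → $1,345.28
  Jul: +$672.64 → $2,017.92
  Aug: +$672.64 − $8,071.68 → -$5,381.12
  Sep: +$672.64 → -$4,708.48
  Oct: +$672.64 → -$4,035.84
  Nov: +$672.64 → -$3,363.20
  Dec: +$672.64 → -$2,690.56
  Jan: +$672.64 → -$2,017.92
  Feb: +$672.64 → -$1,345.28
  Mar: +$672.64 → -$672.64
  Apr: +$672.64 → $0.00
Lowest trial balance = -$5,381.12 (Aug)
Initial deposit = cushion − low point = $1,345.28 − (-$5,381.12) = $6,726.40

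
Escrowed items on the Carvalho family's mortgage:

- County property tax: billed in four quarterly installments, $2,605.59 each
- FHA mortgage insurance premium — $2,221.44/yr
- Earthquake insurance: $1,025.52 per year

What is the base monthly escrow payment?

$1,139.11

County property tax: $2,605.59 × 4 = $10,422.36/yr
FHA mortgage insurance premium: $2,221.44/yr
Earthquake insurance: $1,025.52/yr
Annual escrow total = $13,669.32
Per month = $13,669.32 / 12 = $1,139.11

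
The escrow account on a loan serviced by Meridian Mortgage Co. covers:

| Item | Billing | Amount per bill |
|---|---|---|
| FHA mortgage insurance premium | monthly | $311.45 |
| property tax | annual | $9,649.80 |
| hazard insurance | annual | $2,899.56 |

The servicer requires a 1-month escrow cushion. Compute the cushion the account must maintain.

FHA mortgage insurance premium: $311.45 × 12 = $3,737.40 per year
Property tax: $9,649.80 per year
Hazard insurance: $2,899.56 per year
Combined annual = $3,737.40 + $9,649.80 + $2,899.56 = $16,286.76
Monthly escrow = $16,286.76 ÷ 12 = $1,357.23
Cushion = 1 × $1,357.23 = $1,357.23

$1,357.23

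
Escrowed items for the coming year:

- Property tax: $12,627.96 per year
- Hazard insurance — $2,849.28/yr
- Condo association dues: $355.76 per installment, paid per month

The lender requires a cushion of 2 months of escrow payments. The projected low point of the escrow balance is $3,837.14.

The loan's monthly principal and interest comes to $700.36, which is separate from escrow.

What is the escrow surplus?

$546.08

Property tax: $12,627.96 annually
Hazard insurance: $2,849.28 annually
Condo association dues: $355.76 × 12 = $4,269.12 annually
Yearly total = $12,627.96 + $2,849.28 + $4,269.12 = $19,746.36
Base monthly escrow = $19,746.36 / 12 = $1,645.53
Required reserve = 2 × $1,645.53 = $3,291.06
Excess over cushion: $3,837.14 − $3,291.06 = $546.08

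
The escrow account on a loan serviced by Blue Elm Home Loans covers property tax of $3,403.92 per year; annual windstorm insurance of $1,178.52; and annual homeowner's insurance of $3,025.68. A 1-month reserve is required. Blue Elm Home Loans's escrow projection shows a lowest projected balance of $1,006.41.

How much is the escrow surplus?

Property tax = $3,403.92
Windstorm insurance = $1,178.52
Homeowner's insurance = $3,025.68
Total per year = $7,608.12
Monthly = $7,608.12 / 12 = $634.01
Required reserve = 1 × $634.01 = $634.01
Excess over cushion: $1,006.41 − $634.01 = $372.40

$372.40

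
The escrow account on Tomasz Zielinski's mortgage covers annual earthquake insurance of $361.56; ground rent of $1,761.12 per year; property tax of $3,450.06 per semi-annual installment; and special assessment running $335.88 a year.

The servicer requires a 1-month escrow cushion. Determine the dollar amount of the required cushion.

Earthquake insurance: $361.56 annually
Ground rent: $1,761.12 annually
Property tax: $3,450.06 × 2 = $6,900.12 annually
Special assessment: $335.88 annually
Yearly total = $9,358.68
Monthly = $9,358.68 ÷ 12 = $779.89
Required cushion = 1 × $779.89 = $779.89

$779.89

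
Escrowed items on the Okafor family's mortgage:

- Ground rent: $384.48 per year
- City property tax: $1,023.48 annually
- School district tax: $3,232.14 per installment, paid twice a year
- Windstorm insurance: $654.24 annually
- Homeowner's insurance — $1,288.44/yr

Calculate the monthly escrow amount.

Ground rent = $384.48
City property tax = $1,023.48
School district tax = $3,232.14 × 2 = $6,464.28
Windstorm insurance = $654.24
Homeowner's insurance = $1,288.44
Yearly total = $9,814.92
Base monthly escrow = $9,814.92 / 12 = $817.91

$817.91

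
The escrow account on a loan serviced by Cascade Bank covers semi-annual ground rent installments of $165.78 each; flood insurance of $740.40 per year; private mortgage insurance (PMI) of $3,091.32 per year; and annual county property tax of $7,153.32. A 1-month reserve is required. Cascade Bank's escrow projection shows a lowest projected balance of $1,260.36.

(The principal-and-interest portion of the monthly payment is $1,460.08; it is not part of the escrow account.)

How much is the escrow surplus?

$317.31

Ground rent = $165.78 × 2 = $331.56 per year
Flood insurance = $740.40 per year
Private mortgage insurance (PMI) = $3,091.32 per year
County property tax = $7,153.32 per year
Total per year = $11,316.60
Base monthly escrow = $11,316.60 ÷ 12 = $943.05
Required reserve = 1 × $943.05 = $943.05
Surplus = $1,260.36 − $943.05 = $317.31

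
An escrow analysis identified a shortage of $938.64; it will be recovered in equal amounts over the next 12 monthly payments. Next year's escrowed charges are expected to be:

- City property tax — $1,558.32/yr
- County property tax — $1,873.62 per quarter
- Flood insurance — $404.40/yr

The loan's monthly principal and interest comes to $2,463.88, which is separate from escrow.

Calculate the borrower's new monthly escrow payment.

City property tax — $1,558.32 annually
County property tax — $1,873.62 × 4 = $7,494.48 annually
Flood insurance — $404.40 annually
Total annual escrow = $1,558.32 + $7,494.48 + $404.40 = $9,457.20
Base monthly escrow = $9,457.20 ÷ 12 = $788.10
Shortage per month = $938.64 / 12 = $78.22
Adjusted monthly = $788.10 + $78.22 = $866.32

$866.32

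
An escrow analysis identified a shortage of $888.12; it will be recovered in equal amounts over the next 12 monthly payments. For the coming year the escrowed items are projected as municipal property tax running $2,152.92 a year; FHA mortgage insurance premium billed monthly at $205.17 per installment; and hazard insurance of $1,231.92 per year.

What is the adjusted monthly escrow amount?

$561.25

Municipal property tax: $2,152.92 annually
FHA mortgage insurance premium: $205.17 × 12 = $2,462.04 annually
Hazard insurance: $1,231.92 annually
Total annual escrow = $2,152.92 + $2,462.04 + $1,231.92 = $5,846.88
Base monthly escrow = $5,846.88 ÷ 12 = $487.24
Shortage per month = $888.12 ÷ 12 = $74.01
New monthly escrow = $487.24 + $74.01 = $561.25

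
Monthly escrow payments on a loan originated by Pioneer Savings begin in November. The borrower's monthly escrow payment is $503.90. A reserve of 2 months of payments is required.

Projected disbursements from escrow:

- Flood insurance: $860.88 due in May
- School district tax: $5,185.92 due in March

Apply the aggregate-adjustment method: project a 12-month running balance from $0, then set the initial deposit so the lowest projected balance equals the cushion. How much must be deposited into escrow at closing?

$3,674.22

Cushion = 2 × $503.90 = $1,007.80
Trial balance (start $0, +$503.90 each month, − disbursements):
  Nov: +$503.90 → $503.90
  Dec: +$503.90 → $1,007.80
  Jan: +$503.90 → $1,511.70
  Feb: +$503.90 → $2,015.60
  Mar: +$503.90 − $5,185.92 → -$2,666.42
  Apr: +$503.90 → -$2,162.52
  May: +$503.90 − $860.88 → -$2,519.50
  Jun: +$503.90 → -$2,015.60
  Jul: +$503.90 → -$1,511.70
  Aug: +$503.90 → -$1,007.80
  Sep: +$503.90 → -$503.90
  Oct: +$503.90 → $0.00
Lowest trial balance = -$2,666.42 (Mar)
Initial deposit = cushion − low point = $1,007.80 − (-$2,666.42) = $3,674.22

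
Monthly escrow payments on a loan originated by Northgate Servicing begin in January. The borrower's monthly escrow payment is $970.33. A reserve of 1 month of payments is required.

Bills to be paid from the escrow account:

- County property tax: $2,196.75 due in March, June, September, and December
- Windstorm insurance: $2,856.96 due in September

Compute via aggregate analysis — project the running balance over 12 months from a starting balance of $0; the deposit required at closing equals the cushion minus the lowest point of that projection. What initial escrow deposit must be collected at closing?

Cushion = 1 × $970.33 = $970.33
Trial balance (start $0, +$970.33 each month, − disbursements):
  Jan: +$970.33 → $970.33
  Feb: +$970.33 → $1,940.66
  Mar: +$970.33 − $2,196.75 → $714.24
  Apr: +$970.33 → $1,684.57
  May: +$970.33 → $2,654.90
  Jun: +$970.33 − $2,196.75 → $1,428.48
  Jul: +$970.33 → $2,398.81
  Aug: +$970.33 → $3,369.14
  Sep: +$970.33 − $5,053.71 → -$714.24
  Oct: +$970.33 → $256.09
  Nov: +$970.33 → $1,226.42
  Dec: +$970.33 − $2,196.75 → $0.00
Lowest trial balance = -$714.24 (Sep)
Initial deposit = cushion − low point = $970.33 − (-$714.24) = $1,684.57

$1,684.57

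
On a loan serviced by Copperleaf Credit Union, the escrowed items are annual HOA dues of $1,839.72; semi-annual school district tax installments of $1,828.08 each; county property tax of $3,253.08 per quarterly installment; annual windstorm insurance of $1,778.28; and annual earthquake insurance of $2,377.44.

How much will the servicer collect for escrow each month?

HOA dues — $1,839.72 annually
School district tax — $1,828.08 × 2 = $3,656.16 annually
County property tax — $3,253.08 × 4 = $13,012.32 annually
Windstorm insurance — $1,778.28 annually
Earthquake insurance — $2,377.44 annually
Annual escrow total = $22,663.92
Per month = $22,663.92 ÷ 12 = $1,888.66

$1,888.66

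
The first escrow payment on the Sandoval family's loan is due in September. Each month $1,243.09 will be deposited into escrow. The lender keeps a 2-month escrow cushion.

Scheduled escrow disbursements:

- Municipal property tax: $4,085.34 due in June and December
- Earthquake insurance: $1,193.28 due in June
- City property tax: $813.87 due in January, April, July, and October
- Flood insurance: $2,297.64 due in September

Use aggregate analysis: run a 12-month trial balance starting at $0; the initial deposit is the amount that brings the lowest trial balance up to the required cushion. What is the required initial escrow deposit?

Cushion = 2 × $1,243.09 = $2,486.18
Trial balance (start $0, +$1,243.09 each month, − disbursements):
  Sep: +$1,243.09 − $2,297.64 → -$1,054.55
  Oct: +$1,243.09 − $813.87 → -$625.33
  Nov: +$1,243.09 → $617.76
  Dec: +$1,243.09 − $4,085.34 → -$2,224.49
  Jan: +$1,243.09 − $813.87 → -$1,795.27
  Feb: +$1,243.09 → -$552.18
  Mar: +$1,243.09 → $690.91
  Apr: +$1,243.09 − $813.87 → $1,120.13
  May: +$1,243.09 → $2,363.22
  Jun: +$1,243.09 − $5,278.62 → -$1,672.31
  Jul: +$1,243.09 − $813.87 → -$1,243.09
  Aug: +$1,243.09 → $0.00
Lowest trial balance = -$2,224.49 (Dec)
Initial deposit = cushion − low point = $2,486.18 − (-$2,224.49) = $4,710.67

$4,710.67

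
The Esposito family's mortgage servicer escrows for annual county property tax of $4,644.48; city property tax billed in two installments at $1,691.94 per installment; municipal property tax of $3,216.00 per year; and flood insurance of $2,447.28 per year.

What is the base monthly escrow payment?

$1,140.97

County property tax: $4,644.48 per year
City property tax: $1,691.94 × 2 = $3,383.88 per year
Municipal property tax: $3,216.00 per year
Flood insurance: $2,447.28 per year
Total per year = $4,644.48 + $3,383.88 + $3,216.00 + $2,447.28 = $13,691.64
Monthly = $13,691.64 / 12 = $1,140.97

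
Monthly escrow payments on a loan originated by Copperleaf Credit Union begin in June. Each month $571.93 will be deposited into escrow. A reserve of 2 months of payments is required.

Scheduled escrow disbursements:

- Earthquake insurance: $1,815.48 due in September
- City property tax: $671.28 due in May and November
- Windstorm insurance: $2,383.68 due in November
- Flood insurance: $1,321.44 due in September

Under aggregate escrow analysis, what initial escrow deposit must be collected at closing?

Cushion = 2 × $571.93 = $1,143.86
Trial balance (start $0, +$571.93 each month, − disbursements):
  Jun: +$571.93 → $571.93
  Jul: +$571.93 → $1,143.86
  Aug: +$571.93 → $1,715.79
  Sep: +$571.93 − $3,136.92 → -$849.20
  Oct: +$571.93 → -$277.27
  Nov: +$571.93 − $3,054.96 → -$2,760.30
  Dec: +$571.93 → -$2,188.37
  Jan: +$571.93 → -$1,616.44
  Feb: +$571.93 → -$1,044.51
  Mar: +$571.93 → -$472.58
  Apr: +$571.93 → $99.35
  May: +$571.93 − $671.28 → $0.00
Lowest trial balance = -$2,760.30 (Nov)
Initial deposit = cushion − low point = $1,143.86 − (-$2,760.30) = $3,904.16

$3,904.16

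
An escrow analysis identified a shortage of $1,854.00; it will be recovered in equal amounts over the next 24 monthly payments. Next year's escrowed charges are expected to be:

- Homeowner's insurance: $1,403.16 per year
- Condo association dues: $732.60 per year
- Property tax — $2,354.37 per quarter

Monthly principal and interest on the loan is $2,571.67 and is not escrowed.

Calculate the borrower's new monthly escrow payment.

$1,040.02

Homeowner's insurance: $1,403.16/yr
Condo association dues: $732.60/yr
Property tax: $2,354.37 × 4 = $9,417.48/yr
Combined annual = $11,553.24
Base monthly escrow = $11,553.24 ÷ 12 = $962.77
Shortage per month = $1,854.00 / 24 = $77.25
Adjusted monthly = $962.77 + $77.25 = $1,040.02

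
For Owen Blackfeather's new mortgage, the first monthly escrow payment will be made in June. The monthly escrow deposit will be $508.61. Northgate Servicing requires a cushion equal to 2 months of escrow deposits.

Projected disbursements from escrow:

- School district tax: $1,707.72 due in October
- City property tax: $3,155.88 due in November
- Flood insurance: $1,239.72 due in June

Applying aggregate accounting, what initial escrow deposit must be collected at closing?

Cushion = 2 × $508.61 = $1,017.22
Trial balance (start $0, +$508.61 each month, − disbursements):
  Jun: +$508.61 − $1,239.72 → -$731.11
  Jul: +$508.61 → -$222.50
  Aug: +$508.61 → $286.11
  Sep: +$508.61 → $794.72
  Oct: +$508.61 − $1,707.72 → -$404.39
  Nov: +$508.61 − $3,155.88 → -$3,051.66
  Dec: +$508.61 → -$2,543.05
  Jan: +$508.61 → -$2,034.44
  Feb: +$508.61 → -$1,525.83
  Mar: +$508.61 → -$1,017.22
  Apr: +$508.61 → -$508.61
  May: +$508.61 → $0.00
Lowest trial balance = -$3,051.66 (Nov)
Initial deposit = cushion − low point = $1,017.22 − (-$3,051.66) = $4,068.88

$4,068.88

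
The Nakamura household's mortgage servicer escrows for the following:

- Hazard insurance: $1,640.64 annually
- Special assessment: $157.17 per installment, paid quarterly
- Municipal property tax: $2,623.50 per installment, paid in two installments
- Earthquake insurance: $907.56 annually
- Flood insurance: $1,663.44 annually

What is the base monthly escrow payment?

$840.61

Hazard insurance = $1,640.64/yr
Special assessment = $157.17 × 4 = $628.68/yr
Municipal property tax = $2,623.50 × 2 = $5,247.00/yr
Earthquake insurance = $907.56/yr
Flood insurance = $1,663.44/yr
Combined annual = $10,087.32
Monthly = $10,087.32 / 12 = $840.61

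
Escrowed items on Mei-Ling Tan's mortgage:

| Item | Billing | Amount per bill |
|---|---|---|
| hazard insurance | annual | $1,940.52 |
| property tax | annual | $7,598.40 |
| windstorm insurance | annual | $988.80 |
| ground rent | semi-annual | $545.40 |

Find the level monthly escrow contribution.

$968.21

Hazard insurance = $1,940.52
Property tax = $7,598.40
Windstorm insurance = $988.80
Ground rent = $545.40 × 2 = $1,090.80
Combined annual = $1,940.52 + $7,598.40 + $988.80 + $1,090.80 = $11,618.52
Base monthly escrow = $11,618.52 / 12 = $968.21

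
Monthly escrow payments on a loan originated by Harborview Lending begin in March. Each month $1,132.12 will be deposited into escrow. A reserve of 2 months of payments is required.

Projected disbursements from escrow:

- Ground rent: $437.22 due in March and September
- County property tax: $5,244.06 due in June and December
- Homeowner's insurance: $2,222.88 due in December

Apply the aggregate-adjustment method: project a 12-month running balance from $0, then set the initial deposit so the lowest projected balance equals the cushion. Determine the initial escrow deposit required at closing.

$4,528.48

Cushion = 2 × $1,132.12 = $2,264.24
Trial balance (start $0, +$1,132.12 each month, − disbursements):
  Mar: +$1,132.12 − $437.22 → $694.90
  Apr: +$1,132.12 → $1,827.02
  May: +$1,132.12 → $2,959.14
  Jun: +$1,132.12 − $5,244.06 → -$1,152.80
  Jul: +$1,132.12 → -$20.68
  Aug: +$1,132.12 → $1,111.44
  Sep: +$1,132.12 − $437.22 → $1,806.34
  Oct: +$1,132.12 → $2,938.46
  Nov: +$1,132.12 → $4,070.58
  Dec: +$1,132.12 − $7,466.94 → -$2,264.24
  Jan: +$1,132.12 → -$1,132.12
  Feb: +$1,132.12 → $0.00
Lowest trial balance = -$2,264.24 (Dec)
Initial deposit = cushion − low point = $2,264.24 − (-$2,264.24) = $4,528.48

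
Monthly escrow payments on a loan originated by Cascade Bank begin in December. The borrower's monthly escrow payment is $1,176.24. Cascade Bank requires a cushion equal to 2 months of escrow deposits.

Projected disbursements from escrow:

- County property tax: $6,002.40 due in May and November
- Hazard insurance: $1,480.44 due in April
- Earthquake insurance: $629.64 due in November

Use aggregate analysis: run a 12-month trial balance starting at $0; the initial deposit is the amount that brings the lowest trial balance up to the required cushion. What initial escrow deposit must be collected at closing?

$2,777.88

Cushion = 2 × $1,176.24 = $2,352.48
Trial balance (start $0, +$1,176.24 each month, − disbursements):
  Dec: +$1,176.24 → $1,176.24
  Jan: +$1,176.24 → $2,352.48
  Feb: +$1,176.24 → $3,528.72
  Mar: +$1,176.24 → $4,704.96
  Apr: +$1,176.24 − $1,480.44 → $4,400.76
  May: +$1,176.24 − $6,002.40 → -$425.40
  Jun: +$1,176.24 → $750.84
  Jul: +$1,176.24 → $1,927.08
  Aug: +$1,176.24 → $3,103.32
  Sep: +$1,176.24 → $4,279.56
  Oct: +$1,176.24 → $5,455.80
  Nov: +$1,176.24 − $6,632.04 → $0.00
Lowest trial balance = -$425.40 (May)
Initial deposit = cushion − low point = $2,352.48 − (-$425.40) = $2,777.88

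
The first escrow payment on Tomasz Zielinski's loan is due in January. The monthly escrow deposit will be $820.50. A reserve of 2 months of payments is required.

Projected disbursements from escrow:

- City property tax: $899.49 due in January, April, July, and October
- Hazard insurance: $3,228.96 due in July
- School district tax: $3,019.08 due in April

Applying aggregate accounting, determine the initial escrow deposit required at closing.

$4,844.01

Cushion = 2 × $820.50 = $1,641.00
Trial balance (start $0, +$820.50 each month, − disbursements):
  Jan: +$820.50 − $899.49 → -$78.99
  Feb: +$820.50 → $741.51
  Mar: +$820.50 → $1,562.01
  Apr: +$820.50 − $3,918.57 → -$1,536.06
  May: +$820.50 → -$715.56
  Jun: +$820.50 → $104.94
  Jul: +$820.50 − $4,128.45 → -$3,203.01
  Aug: +$820.50 → -$2,382.51
  Sep: +$820.50 → -$1,562.01
  Oct: +$820.50 − $899.49 → -$1,641.00
  Nov: +$820.50 → -$820.50
  Dec: +$820.50 → $0.00
Lowest trial balance = -$3,203.01 (Jul)
Initial deposit = cushion − low point = $1,641.00 − (-$3,203.01) = $4,844.01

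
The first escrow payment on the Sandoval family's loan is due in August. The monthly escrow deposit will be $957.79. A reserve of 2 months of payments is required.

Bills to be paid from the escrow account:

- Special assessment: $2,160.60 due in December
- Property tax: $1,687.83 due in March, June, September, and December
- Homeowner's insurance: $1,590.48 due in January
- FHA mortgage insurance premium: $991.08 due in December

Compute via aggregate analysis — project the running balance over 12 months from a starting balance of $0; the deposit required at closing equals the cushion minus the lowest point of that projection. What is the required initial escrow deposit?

Cushion = 2 × $957.79 = $1,915.58
Trial balance (start $0, +$957.79 each month, − disbursements):
  Aug: +$957.79 → $957.79
  Sep: +$957.79 − $1,687.83 → $227.75
  Oct: +$957.79 → $1,185.54
  Nov: +$957.79 → $2,143.33
  Dec: +$957.79 − $4,839.51 → -$1,738.39
  Jan: +$957.79 − $1,590.48 → -$2,371.08
  Feb: +$957.79 → -$1,413.29
  Mar: +$957.79 − $1,687.83 → -$2,143.33
  Apr: +$957.79 → -$1,185.54
  May: +$957.79 → -$227.75
  Jun: +$957.79 − $1,687.83 → -$957.79
  Jul: +$957.79 → $0.00
Lowest trial balance = -$2,371.08 (Jan)
Initial deposit = cushion − low point = $1,915.58 − (-$2,371.08) = $4,286.66

$4,286.66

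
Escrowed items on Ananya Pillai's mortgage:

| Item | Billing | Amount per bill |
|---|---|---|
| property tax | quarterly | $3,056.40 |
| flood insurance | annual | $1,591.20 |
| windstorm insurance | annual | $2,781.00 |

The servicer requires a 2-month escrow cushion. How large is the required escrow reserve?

Property tax = $3,056.40 × 4 = $12,225.60
Flood insurance = $1,591.20
Windstorm insurance = $2,781.00
Total annual escrow = $12,225.60 + $1,591.20 + $2,781.00 = $16,597.80
Monthly = $16,597.80 / 12 = $1,383.15
Required cushion = 2 × $1,383.15 = $2,766.30

$2,766.30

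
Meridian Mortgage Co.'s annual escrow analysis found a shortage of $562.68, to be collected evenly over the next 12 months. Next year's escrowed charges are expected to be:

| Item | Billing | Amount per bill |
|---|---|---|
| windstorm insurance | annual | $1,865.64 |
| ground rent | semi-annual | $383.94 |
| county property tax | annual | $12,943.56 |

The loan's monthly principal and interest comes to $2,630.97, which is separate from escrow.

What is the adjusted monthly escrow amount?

Windstorm insurance — $1,865.64
Ground rent — $383.94 × 2 = $767.88
County property tax — $12,943.56
Total annual escrow = $1,865.64 + $767.88 + $12,943.56 = $15,577.08
Monthly escrow = $15,577.08 / 12 = $1,298.09
Shortage per month = $562.68 ÷ 12 = $46.89
New monthly escrow = $1,298.09 + $46.89 = $1,344.98

$1,344.98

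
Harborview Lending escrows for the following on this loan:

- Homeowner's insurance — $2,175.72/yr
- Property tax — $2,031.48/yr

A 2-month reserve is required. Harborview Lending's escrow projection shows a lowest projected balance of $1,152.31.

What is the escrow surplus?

$451.11

Homeowner's insurance: $2,175.72/yr
Property tax: $2,031.48/yr
Annual escrow total = $2,175.72 + $2,031.48 = $4,207.20
Monthly escrow = $4,207.20 ÷ 12 = $350.60
Cushion = 2 × $350.60 = $701.20
Surplus = $1,152.31 − $701.20 = $451.11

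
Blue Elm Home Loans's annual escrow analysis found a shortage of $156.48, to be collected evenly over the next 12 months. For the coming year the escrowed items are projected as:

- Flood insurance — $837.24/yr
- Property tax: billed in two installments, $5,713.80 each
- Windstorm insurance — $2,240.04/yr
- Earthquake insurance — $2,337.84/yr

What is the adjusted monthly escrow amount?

Flood insurance = $837.24 annually
Property tax = $5,713.80 × 2 = $11,427.60 annually
Windstorm insurance = $2,240.04 annually
Earthquake insurance = $2,337.84 annually
Total annual escrow = $16,842.72
Monthly escrow = $16,842.72 / 12 = $1,403.56
Shortage per month = $156.48 / 12 = $13.04
Adjusted monthly = $1,403.56 + $13.04 = $1,416.60

$1,416.60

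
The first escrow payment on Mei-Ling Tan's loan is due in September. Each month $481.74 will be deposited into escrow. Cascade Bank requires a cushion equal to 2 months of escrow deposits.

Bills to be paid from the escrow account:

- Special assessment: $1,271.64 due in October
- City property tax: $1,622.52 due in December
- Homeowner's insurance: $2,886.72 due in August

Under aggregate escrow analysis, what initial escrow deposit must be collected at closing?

$1,930.68

Cushion = 2 × $481.74 = $963.48
Trial balance (start $0, +$481.74 each month, − disbursements):
  Sep: +$481.74 → $481.74
  Oct: +$481.74 − $1,271.64 → -$308.16
  Nov: +$481.74 → $173.58
  Dec: +$481.74 − $1,622.52 → -$967.20
  Jan: +$481.74 → -$485.46
  Feb: +$481.74 → -$3.72
  Mar: +$481.74 → $478.02
  Apr: +$481.74 → $959.76
  May: +$481.74 → $1,441.50
  Jun: +$481.74 → $1,923.24
  Jul: +$481.74 → $2,404.98
  Aug: +$481.74 − $2,886.72 → $0.00
Lowest trial balance = -$967.20 (Dec)
Initial deposit = cushion − low point = $963.48 − (-$967.20) = $1,930.68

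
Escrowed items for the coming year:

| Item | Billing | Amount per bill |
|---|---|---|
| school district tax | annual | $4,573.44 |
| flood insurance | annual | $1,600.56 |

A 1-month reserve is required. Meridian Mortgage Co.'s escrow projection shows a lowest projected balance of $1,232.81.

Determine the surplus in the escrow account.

$718.31

School district tax — $4,573.44 annually
Flood insurance — $1,600.56 annually
Combined annual = $4,573.44 + $1,600.56 = $6,174.00
Per month = $6,174.00 ÷ 12 = $514.50
Required reserve = 1 × $514.50 = $514.50
Excess over cushion: $1,232.81 − $514.50 = $718.31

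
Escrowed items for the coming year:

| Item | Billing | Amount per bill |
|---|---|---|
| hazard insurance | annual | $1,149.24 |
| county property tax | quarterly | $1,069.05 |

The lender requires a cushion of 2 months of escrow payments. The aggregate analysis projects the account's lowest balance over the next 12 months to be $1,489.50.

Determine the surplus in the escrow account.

Hazard insurance: $1,149.24 annually
County property tax: $1,069.05 × 4 = $4,276.20 annually
Total per year = $5,425.44
Per month = $5,425.44 / 12 = $452.12
Required reserve = 2 × $452.12 = $904.24
Excess over cushion: $1,489.50 − $904.24 = $585.26

$585.26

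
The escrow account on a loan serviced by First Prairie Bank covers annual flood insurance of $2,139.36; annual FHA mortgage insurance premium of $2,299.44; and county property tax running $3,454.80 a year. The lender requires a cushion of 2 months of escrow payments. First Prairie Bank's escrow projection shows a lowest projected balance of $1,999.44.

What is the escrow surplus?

$683.84

Flood insurance = $2,139.36
FHA mortgage insurance premium = $2,299.44
County property tax = $3,454.80
Combined annual = $2,139.36 + $2,299.44 + $3,454.80 = $7,893.60
Monthly = $7,893.60 ÷ 12 = $657.80
Required reserve = 2 × $657.80 = $1,315.60
Excess over cushion: $1,999.44 − $1,315.60 = $683.84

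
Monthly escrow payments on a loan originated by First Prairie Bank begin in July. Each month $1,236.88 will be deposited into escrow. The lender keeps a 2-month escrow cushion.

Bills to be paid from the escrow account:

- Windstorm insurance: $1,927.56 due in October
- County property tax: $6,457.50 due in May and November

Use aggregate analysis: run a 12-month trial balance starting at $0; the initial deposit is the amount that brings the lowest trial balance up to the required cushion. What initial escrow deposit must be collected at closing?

$4,674.42

Cushion = 2 × $1,236.88 = $2,473.76
Trial balance (start $0, +$1,236.88 each month, − disbursements):
  Jul: +$1,236.88 → $1,236.88
  Aug: +$1,236.88 → $2,473.76
  Sep: +$1,236.88 → $3,710.64
  Oct: +$1,236.88 − $1,927.56 → $3,019.96
  Nov: +$1,236.88 − $6,457.50 → -$2,200.66
  Dec: +$1,236.88 → -$963.78
  Jan: +$1,236.88 → $273.10
  Feb: +$1,236.88 → $1,509.98
  Mar: +$1,236.88 → $2,746.86
  Apr: +$1,236.88 → $3,983.74
  May: +$1,236.88 − $6,457.50 → -$1,236.88
  Jun: +$1,236.88 → $0.00
Lowest trial balance = -$2,200.66 (Nov)
Initial deposit = cushion − low point = $2,473.76 − (-$2,200.66) = $4,674.42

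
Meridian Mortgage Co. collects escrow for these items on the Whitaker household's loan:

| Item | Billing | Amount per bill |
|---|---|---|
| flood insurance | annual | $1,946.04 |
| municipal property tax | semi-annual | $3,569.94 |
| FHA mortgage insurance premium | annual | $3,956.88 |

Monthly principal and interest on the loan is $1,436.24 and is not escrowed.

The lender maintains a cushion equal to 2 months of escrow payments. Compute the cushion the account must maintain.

$2,173.80

Flood insurance = $1,946.04 annually
Municipal property tax = $3,569.94 × 2 = $7,139.88 annually
FHA mortgage insurance premium = $3,956.88 annually
Combined annual = $1,946.04 + $7,139.88 + $3,956.88 = $13,042.80
Per month = $13,042.80 ÷ 12 = $1,086.90
Required cushion = 2 × $1,086.90 = $2,173.80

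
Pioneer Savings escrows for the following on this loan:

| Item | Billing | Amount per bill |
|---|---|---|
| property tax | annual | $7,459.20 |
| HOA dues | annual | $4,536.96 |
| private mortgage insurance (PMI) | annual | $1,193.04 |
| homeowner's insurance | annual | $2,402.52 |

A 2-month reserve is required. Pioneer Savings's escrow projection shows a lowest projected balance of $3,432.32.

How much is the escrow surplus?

Property tax — $7,459.20
HOA dues — $4,536.96
Private mortgage insurance (PMI) — $1,193.04
Homeowner's insurance — $2,402.52
Yearly total = $7,459.20 + $4,536.96 + $1,193.04 + $2,402.52 = $15,591.72
Base monthly escrow = $15,591.72 ÷ 12 = $1,299.31
Required cushion = 2 × $1,299.31 = $2,598.62
Surplus = $3,432.32 − $2,598.62 = $833.70

$833.70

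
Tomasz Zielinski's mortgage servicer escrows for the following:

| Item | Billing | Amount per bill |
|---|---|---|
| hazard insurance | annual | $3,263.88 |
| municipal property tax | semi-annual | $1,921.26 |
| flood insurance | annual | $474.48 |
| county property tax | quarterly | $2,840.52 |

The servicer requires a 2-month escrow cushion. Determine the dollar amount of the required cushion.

Hazard insurance = $3,263.88/yr
Municipal property tax = $1,921.26 × 2 = $3,842.52/yr
Flood insurance = $474.48/yr
County property tax = $2,840.52 × 4 = $11,362.08/yr
Yearly total = $3,263.88 + $3,842.52 + $474.48 + $11,362.08 = $18,942.96
Per month = $18,942.96 / 12 = $1,578.58
Cushion = 2 × $1,578.58 = $3,157.16

$3,157.16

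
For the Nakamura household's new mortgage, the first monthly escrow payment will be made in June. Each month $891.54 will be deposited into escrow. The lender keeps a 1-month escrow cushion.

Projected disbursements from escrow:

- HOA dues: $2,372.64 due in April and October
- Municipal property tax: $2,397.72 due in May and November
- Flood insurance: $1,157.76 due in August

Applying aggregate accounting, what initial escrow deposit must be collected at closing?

$1,470.42

Cushion = 1 × $891.54 = $891.54
Trial balance (start $0, +$891.54 each month, − disbursements):
  Jun: +$891.54 → $891.54
  Jul: +$891.54 → $1,783.08
  Aug: +$891.54 − $1,157.76 → $1,516.86
  Sep: +$891.54 → $2,408.40
  Oct: +$891.54 − $2,372.64 → $927.30
  Nov: +$891.54 − $2,397.72 → -$578.88
  Dec: +$891.54 → $312.66
  Jan: +$891.54 → $1,204.20
  Feb: +$891.54 → $2,095.74
  Mar: +$891.54 → $2,987.28
  Apr: +$891.54 − $2,372.64 → $1,506.18
  May: +$891.54 − $2,397.72 → $0.00
Lowest trial balance = -$578.88 (Nov)
Initial deposit = cushion − low point = $891.54 − (-$578.88) = $1,470.42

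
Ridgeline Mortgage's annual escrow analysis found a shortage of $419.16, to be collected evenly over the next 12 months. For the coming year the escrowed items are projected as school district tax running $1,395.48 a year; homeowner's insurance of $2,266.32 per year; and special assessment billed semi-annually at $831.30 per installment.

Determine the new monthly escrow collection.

$478.63

School district tax — $1,395.48 per year
Homeowner's insurance — $2,266.32 per year
Special assessment — $831.30 × 2 = $1,662.60 per year
Total per year = $5,324.40
Base monthly escrow = $5,324.40 / 12 = $443.70
Shortage spread = $419.16 / 12 = $34.93/mo
Adjusted monthly = $443.70 + $34.93 = $478.63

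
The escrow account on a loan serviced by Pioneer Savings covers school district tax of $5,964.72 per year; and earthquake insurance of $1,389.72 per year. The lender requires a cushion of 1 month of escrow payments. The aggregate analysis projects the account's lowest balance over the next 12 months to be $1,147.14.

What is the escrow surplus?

$534.27

School district tax = $5,964.72 per year
Earthquake insurance = $1,389.72 per year
Combined annual = $5,964.72 + $1,389.72 = $7,354.44
Monthly escrow = $7,354.44 ÷ 12 = $612.87
Cushion = 1 × $612.87 = $612.87
Excess over cushion: $1,147.14 − $612.87 = $534.27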